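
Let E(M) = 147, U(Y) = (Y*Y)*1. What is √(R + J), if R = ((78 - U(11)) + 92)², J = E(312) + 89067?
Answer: √91615 ≈ 302.68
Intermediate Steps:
U(Y) = Y² (U(Y) = Y²*1 = Y²)
J = 89214 (J = 147 + 89067 = 89214)
R = 2401 (R = ((78 - 1*11²) + 92)² = ((78 - 1*121) + 92)² = ((78 - 121) + 92)² = (-43 + 92)² = 49² = 2401)
√(R + J) = √(2401 + 89214) = √91615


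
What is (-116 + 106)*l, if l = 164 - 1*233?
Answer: 690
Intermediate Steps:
l = -69 (l = 164 - 233 = -69)
(-116 + 106)*l = (-116 + 106)*(-69) = -10*(-69) = 690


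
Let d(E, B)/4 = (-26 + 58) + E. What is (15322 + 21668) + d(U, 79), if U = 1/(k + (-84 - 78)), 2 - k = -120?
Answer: 371179/10 ≈ 37118.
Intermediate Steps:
k = 122 (k = 2 - 1*(-120) = 2 + 120 = 122)
U = -1/40 (U = 1/(122 + (-84 - 78)) = 1/(122 - 162) = 1/(-40) = -1/40 ≈ -0.025000)
d(E, B) = 128 + 4*E (d(E, B) = 4*((-26 + 58) + E) = 4*(32 + E) = 128 + 4*E)
(15322 + 21668) + d(U, 79) = (15322 + 21668) + (128 + 4*(-1/40)) = 36990 + (128 - ⅒) = 36990 + 1279/10 = 371179/10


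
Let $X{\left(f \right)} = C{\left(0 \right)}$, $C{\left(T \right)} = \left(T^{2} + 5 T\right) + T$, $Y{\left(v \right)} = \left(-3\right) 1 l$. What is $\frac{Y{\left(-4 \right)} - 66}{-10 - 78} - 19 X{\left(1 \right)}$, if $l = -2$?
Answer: $\frac{15}{22} \approx 0.68182$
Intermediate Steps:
$Y{\left(v \right)} = 6$ ($Y{\left(v \right)} = \left(-3\right) 1 \left(-2\right) = \left(-3\right) \left(-2\right) = 6$)
$C{\left(T \right)} = T^{2} + 6 T$
$X{\left(f \right)} = 0$ ($X{\left(f \right)} = 0 \left(6 + 0\right) = 0 \cdot 6 = 0$)
$\frac{Y{\left(-4 \right)} - 66}{-10 - 78} - 19 X{\left(1 \right)} = \frac{6 - 66}{-10 - 78} - 0 = - \frac{60}{-88} + 0 = \left(-60\right) \left(- \frac{1}{88}\right) + 0 = \frac{15}{22} + 0 = \frac{15}{22}$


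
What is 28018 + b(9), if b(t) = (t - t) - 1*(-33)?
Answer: 28051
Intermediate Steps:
b(t) = 33 (b(t) = 0 + 33 = 33)
28018 + b(9) = 28018 + 33 = 28051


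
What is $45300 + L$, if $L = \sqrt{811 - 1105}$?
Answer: $45300 + 7 i \sqrt{6} \approx 45300.0 + 17.146 i$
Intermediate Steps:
$L = 7 i \sqrt{6}$ ($L = \sqrt{-294} = 7 i \sqrt{6} \approx 17.146 i$)
$45300 + L = 45300 + 7 i \sqrt{6}$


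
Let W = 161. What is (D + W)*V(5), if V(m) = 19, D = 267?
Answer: 8132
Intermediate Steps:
(D + W)*V(5) = (267 + 161)*19 = 428*19 = 8132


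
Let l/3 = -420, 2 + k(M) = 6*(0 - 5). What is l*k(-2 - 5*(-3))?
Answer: 40320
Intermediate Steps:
k(M) = -32 (k(M) = -2 + 6*(0 - 5) = -2 + 6*(-5) = -2 - 30 = -32)
l = -1260 (l = 3*(-420) = -1260)
l*k(-2 - 5*(-3)) = -1260*(-32) = 40320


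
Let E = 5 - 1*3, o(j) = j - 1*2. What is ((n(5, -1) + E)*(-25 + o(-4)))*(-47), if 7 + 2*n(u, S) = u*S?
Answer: -5828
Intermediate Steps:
o(j) = -2 + j (o(j) = j - 2 = -2 + j)
E = 2 (E = 5 - 3 = 2)
n(u, S) = -7/2 + S*u/2 (n(u, S) = -7/2 + (u*S)/2 = -7/2 + (S*u)/2 = -7/2 + S*u/2)
((n(5, -1) + E)*(-25 + o(-4)))*(-47) = (((-7/2 + (½)*(-1)*5) + 2)*(-25 + (-2 - 4)))*(-47) = (((-7/2 - 5/2) + 2)*(-25 - 6))*(-47) = ((-6 + 2)*(-31))*(-47) = -4*(-31)*(-47) = 124*(-47) = -5828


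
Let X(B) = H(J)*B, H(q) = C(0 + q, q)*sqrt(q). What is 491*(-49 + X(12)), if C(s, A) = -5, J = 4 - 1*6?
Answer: -24059 - 29460*I*sqrt(2) ≈ -24059.0 - 41663.0*I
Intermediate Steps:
J = -2 (J = 4 - 6 = -2)
H(q) = -5*sqrt(q)
X(B) = -5*I*B*sqrt(2) (X(B) = (-5*I*sqrt(2))*B = -5*I*B*sqrt(2))
491*(-49 + X(12)) = 491*(-49 - 5*I*12*sqrt(2)) = 491*(-49 - 60*I*sqrt(2)) = -24059 - 29460*I*sqrt(2)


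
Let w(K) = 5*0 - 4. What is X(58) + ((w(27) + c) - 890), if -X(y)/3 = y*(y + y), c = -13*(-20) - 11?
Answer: -20829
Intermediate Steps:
w(K) = -4 (w(K) = 0 - 4 = -4)
c = 249 (c = 260 - 11 = 249)
X(y) = -6*y² (X(y) = -3*y*(y + y) = -3*y*2*y = -6*y²)
X(58) + ((w(27) + c) - 890) = -6*58² + ((-4 + 249) - 890) = -6*3364 + (245 - 890) = -20184 - 645 = -20829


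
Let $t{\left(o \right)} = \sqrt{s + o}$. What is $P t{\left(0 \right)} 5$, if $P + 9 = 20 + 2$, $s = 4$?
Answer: $130$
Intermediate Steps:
$P = 13$ ($P = -9 + \left(20 + 2\right) = -9 + 22 = 13$)
$t{\left(o \right)} = \sqrt{4 + o}$
$P t{\left(0 \right)} 5 = 13 \sqrt{4 + 0} \cdot 5 = 13 \sqrt{4} \cdot 5 = 13 \cdot 2 \cdot 5 = 26 \cdot 5 = 130$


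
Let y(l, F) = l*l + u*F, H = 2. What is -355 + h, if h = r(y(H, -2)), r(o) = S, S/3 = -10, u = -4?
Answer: -385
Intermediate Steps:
y(l, F) = l**2 - 4*F (y(l, F) = l*l - 4*F = l**2 - 4*F)
S = -30 (S = 3*(-10) = -30)
r(o) = -30
h = -30
-355 + h = -355 - 30 = -385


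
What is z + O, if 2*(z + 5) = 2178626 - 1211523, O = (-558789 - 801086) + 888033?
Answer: 23409/2 ≈ 11705.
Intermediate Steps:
O = -471842 (O = -1359875 + 888033 = -471842)
z = 967093/2 (z = -5 + (2178626 - 1211523)/2 = -5 + (½)*967103 = -5 + 967103/2 = 967093/2 ≈ 4.8355e+5)
z + O = 967093/2 - 471842 = 23409/2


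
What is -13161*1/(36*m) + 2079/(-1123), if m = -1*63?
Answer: 3354877/848988 ≈ 3.9516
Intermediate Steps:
m = -63
-13161*1/(36*m) + 2079/(-1123) = -13161/((-63*(-6)²)) + 2079/(-1123) = -13161/((-63*36)) + 2079*(-1/1123) = -13161/(-2268) - 2079/1123 = -13161*(-1/2268) - 2079/1123 = 4387/756 - 2079/1123 = 3354877/848988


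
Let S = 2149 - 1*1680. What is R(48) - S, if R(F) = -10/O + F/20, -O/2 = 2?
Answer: -4641/10 ≈ -464.10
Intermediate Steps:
O = -4 (O = -2*2 = -4)
S = 469 (S = 2149 - 1680 = 469)
R(F) = 5/2 + F/20 (R(F) = -10/(-4) + F/20 = -10*(-1/4) + F*(1/20) = 5/2 + F/20)
R(48) - S = (5/2 + (1/20)*48) - 1*469 = (5/2 + 12/5) - 469 = 49/10 - 469 = -4641/10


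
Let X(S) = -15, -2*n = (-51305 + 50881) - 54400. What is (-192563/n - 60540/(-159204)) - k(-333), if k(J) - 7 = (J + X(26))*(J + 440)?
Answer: 1933834326305/51953572 ≈ 37222.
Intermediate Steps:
n = 27412 (n = -((-51305 + 50881) - 54400)/2 = -(-424 - 54400)/2 = -½*(-54824) = 27412)
k(J) = 7 + (-15 + J)*(440 + J) (k(J) = 7 + (J - 15)*(J + 440) = 7 + (-15 + J)*(440 + J))
(-192563/n - 60540/(-159204)) - k(-333) = (-192563/27412 - 60540/(-159204)) - (-6593 + (-333)² + 425*(-333)) = (-192563*1/27412 - 60540*(-1/159204)) - (-6593 + 110889 - 141525) = (-27509/3916 + 5045/13267) - 1*(-37229) = -345205683/51953572 + 37229 = 1933834326305/51953572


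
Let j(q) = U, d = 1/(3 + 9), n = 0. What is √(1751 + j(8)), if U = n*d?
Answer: √1751 ≈ 41.845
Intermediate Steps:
d = 1/12 ≈ 0.083333
U = 0 (U = 0*(1/12) = 0)
j(q) = 0
√(1751 + j(8)) = √(1751 + 0) = √1751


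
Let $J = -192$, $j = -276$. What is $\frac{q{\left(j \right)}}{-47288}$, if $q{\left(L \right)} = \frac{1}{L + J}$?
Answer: $\frac{1}{22130784} \approx 4.5186 \cdot 10^{-8}$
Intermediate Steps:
$q{\left(L \right)} = \frac{1}{-192 + L}$ ($q{\left(L \right)} = \frac{1}{L - 192} = \frac{1}{-192 + L}$)
$\frac{q{\left(j \right)}}{-47288} = \frac{1}{\left(-192 - 276\right) \left(-47288\right)} = \frac{1}{-468} \left(- \frac{1}{47288}\right) = \left(- \frac{1}{468}\right) \left(- \frac{1}{47288}\right) = \frac{1}{22130784}$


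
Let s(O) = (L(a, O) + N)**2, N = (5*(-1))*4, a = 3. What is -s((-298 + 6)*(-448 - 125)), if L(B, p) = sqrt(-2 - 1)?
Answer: -397 + 40*I*sqrt(3) ≈ -397.0 + 69.282*I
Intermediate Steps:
N = -20 (N = -5*4 = -20)
L(B, p) = I*sqrt(3) (L(B, p) = sqrt(-3) = I*sqrt(3))
s(O) = (-20 + I*sqrt(3))**2 (s(O) = (I*sqrt(3) - 20)**2 = (-20 + I*sqrt(3))**2)
-s((-298 + 6)*(-448 - 125)) = -(20 - I*sqrt(3))**2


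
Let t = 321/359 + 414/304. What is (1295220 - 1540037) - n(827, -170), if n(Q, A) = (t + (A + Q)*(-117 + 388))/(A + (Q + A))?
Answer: -6515633557073/26574616 ≈ -2.4518e+5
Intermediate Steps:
t = 123105/54568 (t = 321*(1/359) + 414*(1/304) = 321/359 + 207/152 = 123105/54568 ≈ 2.2560)
n(Q, A) = (123105/54568 + 271*A + 271*Q)/(Q + 2*A) (n(Q, A) = (123105/54568 + (A + Q)*(-117 + 388))/(A + (Q + A)) = (123105/54568 + (A + Q)*271)/(A + (A + Q)) = (123105/54568 + (271*A + 271*Q))/(Q + 2*A) = (123105/54568 + 271*A + 271*Q)/(Q + 2*A))
(1295220 - 1540037) - n(827, -170) = (1295220 - 1540037) - (123105 + 14787928*(-170) + 14787928*827)/(54568*(827 + 2*(-170))) = -244817 - (123105 - 2513947760 + 12229616456)/(54568*(827 - 340)) = -244817 - 9715791801/(54568*487) = -244817 - 1*9715791801/26574616 = -244817 - 9715791801/26574616 = -6515633557073/26574616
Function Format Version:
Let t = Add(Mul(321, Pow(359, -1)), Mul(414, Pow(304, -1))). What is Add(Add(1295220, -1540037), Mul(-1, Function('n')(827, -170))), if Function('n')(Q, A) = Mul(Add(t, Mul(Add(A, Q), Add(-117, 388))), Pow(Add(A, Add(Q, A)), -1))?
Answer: Rational(-6515633557073, 26574616) ≈ -2.4518e+5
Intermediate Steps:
t = Rational(123105, 54568) (t = Add(Mul(321, Rational(1, 359)), Mul(414, Rational(1, 304))) = Add(Rational(321, 359), Rational(207, 152)) = Rational(123105, 54568) ≈ 2.2560)
Function('n')(Q, A) = Mul(Pow(Add(Q, Mul(2, A)), -1), Add(Rational(123105, 54568), Mul(271, A), Mul(271, Q))) (Function('n')(Q, A) = Mul(Add(Rational(123105, 54568), Mul(Add(A, Q), Add(-117, 388))), Pow(Add(A, Add(Q, A)), -1)) = Mul(Add(Rational(123105, 54568), Mul(Add(A, Q), 271)), Pow(Add(A, Add(A, Q)), -1)) = Mul(Add(Rational(123105, 54568), Add(Mul(271, A), Mul(271, Q))), Pow(Add(Q, Mul(2, A)), -1)) = Mul(Add(Rational(123105, 54568), Mul(271, A), Mul(271, Q)), Pow(Add(Q, Mul(2, A)), -1)) = Mul(Pow(Add(Q, Mul(2, A)), -1), Add(Rational(123105, 54568), Mul(271, A), Mul(271, Q))))
Add(Add(1295220, -1540037), Mul(-1, Function('n')(827, -170))) = Add(Add(1295220, -1540037), Mul(-1, Mul(Rational(1, 54568), Pow(Add(827, Mul(2, -170)), -1), Add(123105, Mul(14787928, -170), Mul(14787928, 827))))) = Add(-244817, Mul(-1, Mul(Rational(1, 54568), Pow(Add(827, -340), -1), Add(123105, -2513947760, 12229616456)))) = Add(-244817, Mul(-1, Mul(Rational(1, 54568), Pow(487, -1), 9715791801))) = Add(-244817, Mul(-1, Mul(Rational(1, 54568), Rational(1, 487), 9715791801))) = Add(-244817, Mul(-1, Rational(9715791801, 26574616))) = Add(-244817, Rational(-9715791801, 26574616)) = Rational(-6515633557073, 26574616)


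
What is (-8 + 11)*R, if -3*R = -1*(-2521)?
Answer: -2521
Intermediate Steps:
R = -2521/3 (R = -(-1)*(-2521)/3 = -1/3*2521 = -2521/3 ≈ -840.33)
(-8 + 11)*R = (-8 + 11)*(-2521/3) = 3*(-2521/3) = -2521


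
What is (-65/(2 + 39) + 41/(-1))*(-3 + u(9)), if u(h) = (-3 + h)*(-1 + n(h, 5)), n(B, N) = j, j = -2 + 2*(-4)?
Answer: 120474/41 ≈ 2938.4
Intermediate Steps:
j = -10 (j = -2 - 8 = -10)
n(B, N) = -10
u(h) = 33 - 11*h (u(h) = (-3 + h)*(-1 - 10) = (-3 + h)*(-11) = 33 - 11*h)
(-65/(2 + 39) + 41/(-1))*(-3 + u(9)) = (-65/(2 + 39) + 41/(-1))*(-3 + (33 - 11*9)) = (-65/41 + 41*(-1))*(-3 + (33 - 99)) = (-65*1/41 - 41)*(-3 - 66) = (-65/41 - 41)*(-69) = -1746/41*(-69) = 120474/41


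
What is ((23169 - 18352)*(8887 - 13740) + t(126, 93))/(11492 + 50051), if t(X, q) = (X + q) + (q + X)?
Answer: -23376463/61543 ≈ -379.84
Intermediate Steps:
t(X, q) = 2*X + 2*q (t(X, q) = (X + q) + (X + q) = 2*X + 2*q)
((23169 - 18352)*(8887 - 13740) + t(126, 93))/(11492 + 50051) = ((23169 - 18352)*(8887 - 13740) + (2*126 + 2*93))/(11492 + 50051) = (4817*(-4853) + (252 + 186))/61543 = (-23376901 + 438)*(1/61543) = -23376463*1/61543 = -23376463/61543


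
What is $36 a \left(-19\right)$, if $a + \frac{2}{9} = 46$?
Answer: $-31312$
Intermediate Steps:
$a = \frac{412}{9}$ ($a = - \frac{2}{9} + 46 = \frac{412}{9} \approx 45.778$)
$36 a \left(-19\right) = 36 \cdot \frac{412}{9} \left(-19\right) = 1648 \left(-19\right) = -31312$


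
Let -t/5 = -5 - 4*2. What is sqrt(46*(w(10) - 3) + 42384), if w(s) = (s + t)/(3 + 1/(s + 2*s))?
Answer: 3*sqrt(39917514)/91 ≈ 208.29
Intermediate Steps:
t = 65 (t = -5*(-5 - 4*2) = -5*(-5 - 8) = -5*(-13) = 65)
w(s) = (65 + s)/(3 + 1/(3*s)) (w(s) = (s + 65)/(3 + 1/(s + 2*s)) = (65 + s)/(3 + 1/(3*s)))
sqrt(46*(w(10) - 3) + 42384) = sqrt(46*(3*10*(65 + 10)/(1 + 9*10) - 3) + 42384) = sqrt(46*(3*10*75/(1 + 90) - 3) + 42384) = sqrt(46*(3*10*75/91 - 3) + 42384) = sqrt(46*(3*10*(1/91)*75 - 3) + 42384) = sqrt(46*(2250/91 - 3) + 42384) = sqrt(46*(1977/91) + 42384) = sqrt(90942/91 + 42384) = sqrt(3947886/91) = 3*sqrt(39917514)/91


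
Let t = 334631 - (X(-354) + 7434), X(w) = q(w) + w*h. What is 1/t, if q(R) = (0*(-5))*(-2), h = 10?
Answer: 1/330737 ≈ 3.0235e-6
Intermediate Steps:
q(R) = 0 (q(R) = 0*(-2) = 0)
X(w) = 10*w (X(w) = 0 + w*10 = 0 + 10*w = 10*w)
t = 330737 (t = 334631 - (10*(-354) + 7434) = 334631 - (-3540 + 7434) = 334631 - 1*3894 = 334631 - 3894 = 330737)
1/t = 1/330737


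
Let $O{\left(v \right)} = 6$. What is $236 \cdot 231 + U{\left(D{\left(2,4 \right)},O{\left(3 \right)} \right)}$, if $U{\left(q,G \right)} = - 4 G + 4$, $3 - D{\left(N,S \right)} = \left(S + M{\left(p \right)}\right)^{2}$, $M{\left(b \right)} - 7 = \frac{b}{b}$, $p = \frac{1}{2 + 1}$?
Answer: $54496$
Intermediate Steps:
$p = \frac{1}{3} \approx 0.33333$
$M{\left(b \right)} = 8$ ($M{\left(b \right)} = 7 + \frac{b}{b} = 7 + 1 = 8$)
$D{\left(N,S \right)} = 3 - \left(8 + S\right)^{2}$ ($D{\left(N,S \right)} = 3 - \left(S + 8\right)^{2} = 3 - \left(8 + S\right)^{2}$)
$U{\left(q,G \right)} = 4 - 4 G$
$236 \cdot 231 + U{\left(D{\left(2,4 \right)},O{\left(3 \right)} \right)} = 236 \cdot 231 + \left(4 - 24\right) = 54516 + \left(4 - 24\right) = 54516 - 20 = 54496$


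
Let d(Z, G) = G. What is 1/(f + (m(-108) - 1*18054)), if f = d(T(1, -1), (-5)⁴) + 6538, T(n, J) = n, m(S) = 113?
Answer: -1/10778 ≈ -9.2782e-5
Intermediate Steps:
f = 7163 (f = (-5)⁴ + 6538 = 625 + 6538 = 7163)
1/(f + (m(-108) - 1*18054)) = 1/(7163 + (113 - 1*18054)) = 1/(7163 + (113 - 18054)) = 1/(7163 - 17941) = 1/(-10778) = -1/10778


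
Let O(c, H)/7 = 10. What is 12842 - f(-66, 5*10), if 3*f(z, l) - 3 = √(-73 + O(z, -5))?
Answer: 12841 - I*√3/3 ≈ 12841.0 - 0.57735*I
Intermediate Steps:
O(c, H) = 70 (O(c, H) = 7*10 = 70)
f(z, l) = 1 + I*√3/3 (f(z, l) = 1 + √(-73 + 70)/3 = 1 + √(-3)/3 = 1 + (I*√3)/3 = 1 + I*√3/3)
12842 - f(-66, 5*10) = 12842 - (1 + I*√3/3) = 12842 + (-1 - I*√3/3) = 12841 - I*√3/3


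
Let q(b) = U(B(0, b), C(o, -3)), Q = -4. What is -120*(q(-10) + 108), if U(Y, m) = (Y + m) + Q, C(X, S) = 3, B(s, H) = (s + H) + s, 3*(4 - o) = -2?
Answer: -11640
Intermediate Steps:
o = 14/3 (o = 4 - ⅓*(-2) = 4 + ⅔ = 14/3 ≈ 4.6667)
B(s, H) = H + 2*s (B(s, H) = (H + s) + s = H + 2*s)
U(Y, m) = -4 + Y + m (U(Y, m) = (Y + m) - 4 = -4 + Y + m)
q(b) = -1 + b (q(b) = -4 + (b + 2*0) + 3 = -4 + (b + 0) + 3 = -4 + b + 3 = -1 + b)
-120*(q(-10) + 108) = -120*((-1 - 10) + 108) = -120*(-11 + 108) = -120*97 = -11640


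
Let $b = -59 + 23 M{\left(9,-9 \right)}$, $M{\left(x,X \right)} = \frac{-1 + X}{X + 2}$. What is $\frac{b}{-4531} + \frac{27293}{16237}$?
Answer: $\frac{868623452}{514988929} \approx 1.6867$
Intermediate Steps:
$M{\left(x,X \right)} = \frac{-1 + X}{2 + X}$
$b = - \frac{183}{7}$ ($b = -59 + 23 \frac{-1 - 9}{2 - 9} = -59 + 23 \frac{1}{-7} \left(-10\right) = -59 + 23 \left(\left(- \frac{1}{7}\right) \left(-10\right)\right) = -59 + 23 \cdot \frac{10}{7} = -59 + \frac{230}{7} = - \frac{183}{7} \approx -26.143$)
$\frac{b}{-4531} + \frac{27293}{16237} = - \frac{183}{7 \left(-4531\right)} + \frac{27293}{16237} = \left(- \frac{183}{7}\right) \left(- \frac{1}{4531}\right) + 27293 \cdot \frac{1}{16237} = \frac{183}{31717} + \frac{27293}{16237} = \frac{868623452}{514988929}$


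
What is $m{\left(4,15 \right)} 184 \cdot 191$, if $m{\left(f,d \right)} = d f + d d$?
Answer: $10016040$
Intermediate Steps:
$m{\left(f,d \right)} = d^{2} + d f$ ($m{\left(f,d \right)} = d f + d^{2} = d^{2} + d f$)
$m{\left(4,15 \right)} 184 \cdot 191 = 15 \left(15 + 4\right) 184 \cdot 191 = 15 \cdot 19 \cdot 184 \cdot 191 = 285 \cdot 184 \cdot 191 = 52440 \cdot 191 = 10016040$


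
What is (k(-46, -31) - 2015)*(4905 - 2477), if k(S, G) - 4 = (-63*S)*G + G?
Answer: -223084640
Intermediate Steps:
k(S, G) = 4 + G - 63*G*S (k(S, G) = 4 + ((-63*S)*G + G) = 4 + (-63*G*S + G) = 4 + (G - 63*G*S) = 4 + G - 63*G*S)
(k(-46, -31) - 2015)*(4905 - 2477) = ((4 - 31 - 63*(-31)*(-46)) - 2015)*(4905 - 2477) = ((4 - 31 - 89838) - 2015)*2428 = (-89865 - 2015)*2428 = -91880*2428 = -223084640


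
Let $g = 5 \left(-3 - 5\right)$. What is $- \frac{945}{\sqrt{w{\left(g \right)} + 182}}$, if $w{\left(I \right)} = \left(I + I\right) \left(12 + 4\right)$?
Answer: $\frac{315 i \sqrt{122}}{122} \approx 28.519 i$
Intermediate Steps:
$g = -40$ ($g = 5 \left(-8\right) = -40$)
$w{\left(I \right)} = 32 I$ ($w{\left(I \right)} = 2 I 16 = 32 I$)
$- \frac{945}{\sqrt{w{\left(g \right)} + 182}} = - \frac{945}{\sqrt{32 \left(-40\right) + 182}} = - \frac{945}{\sqrt{-1280 + 182}} = - \frac{945}{\sqrt{-1098}} = - \frac{945}{3 i \sqrt{122}} = - 945 \left(- \frac{i \sqrt{122}}{366}\right) = \frac{315 i \sqrt{122}}{122}$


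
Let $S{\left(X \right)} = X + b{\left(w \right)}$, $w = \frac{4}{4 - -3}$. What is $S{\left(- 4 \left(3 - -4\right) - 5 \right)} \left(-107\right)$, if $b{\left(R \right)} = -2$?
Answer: $3745$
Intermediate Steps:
$w = \frac{4}{7}$ ($w = \frac{4}{4 + 3} = \frac{4}{7} \approx 0.57143$)
$S{\left(X \right)} = -2 + X$ ($S{\left(X \right)} = X - 2 = -2 + X$)
$S{\left(- 4 \left(3 - -4\right) - 5 \right)} \left(-107\right) = \left(-2 - \left(5 + 4 \left(3 - -4\right)\right)\right) \left(-107\right) = \left(-2 - \left(5 + 4 \left(3 + 4\right)\right)\right) \left(-107\right) = \left(-2 - 33\right) \left(-107\right) = \left(-35\right) \left(-107\right) = 3745$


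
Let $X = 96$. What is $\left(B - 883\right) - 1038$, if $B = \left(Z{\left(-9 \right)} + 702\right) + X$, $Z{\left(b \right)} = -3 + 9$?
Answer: $-1117$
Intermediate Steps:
$Z{\left(b \right)} = 6$
$B = 804$ ($B = \left(6 + 702\right) + 96 = 708 + 96 = 804$)
$\left(B - 883\right) - 1038 = \left(804 - 883\right) - 1038 = -79 - 1038 = -1117$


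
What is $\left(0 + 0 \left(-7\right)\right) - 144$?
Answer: $-144$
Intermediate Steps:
$\left(0 + 0 \left(-7\right)\right) - 144 = \left(0 + 0\right) - 144 = 0 - 144 = -144$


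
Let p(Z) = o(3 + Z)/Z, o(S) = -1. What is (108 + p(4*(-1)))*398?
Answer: 86167/2 ≈ 43084.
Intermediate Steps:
p(Z) = -1/Z
(108 + p(4*(-1)))*398 = (108 - 1/(4*(-1)))*398 = (108 - 1/(-4))*398 = (108 - 1*(-¼))*398 = (108 + ¼)*398 = (433/4)*398 = 86167/2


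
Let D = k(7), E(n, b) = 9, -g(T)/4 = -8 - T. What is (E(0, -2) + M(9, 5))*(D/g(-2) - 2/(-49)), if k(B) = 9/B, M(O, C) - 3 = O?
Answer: 111/56 ≈ 1.9821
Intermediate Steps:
M(O, C) = 3 + O
g(T) = 32 + 4*T (g(T) = -4*(-8 - T) = 32 + 4*T)
D = 9/7 ≈ 1.2857
(E(0, -2) + M(9, 5))*(D/g(-2) - 2/(-49)) = (9 + (3 + 9))*(9/(7*(32 + 4*(-2))) - 2/(-49)) = (9 + 12)*(9/(7*(32 - 8)) - 2*(-1/49)) = 21*((9/7)/24 + 2/49) = 21*((9/7)*(1/24) + 2/49) = 21*(3/56 + 2/49) = 21*(37/392) = 111/56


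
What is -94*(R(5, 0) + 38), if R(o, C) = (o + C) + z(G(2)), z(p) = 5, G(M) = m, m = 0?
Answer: -4512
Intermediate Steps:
G(M) = 0
R(o, C) = 5 + C + o (R(o, C) = (o + C) + 5 = (C + o) + 5 = 5 + C + o)
-94*(R(5, 0) + 38) = -94*((5 + 0 + 5) + 38) = -94*(10 + 38) = -94*48 = -4512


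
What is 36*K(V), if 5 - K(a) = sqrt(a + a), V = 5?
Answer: 180 - 36*sqrt(10) ≈ 66.158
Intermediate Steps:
K(a) = 5 - sqrt(2)*sqrt(a) (K(a) = 5 - sqrt(a + a) = 5 - sqrt(2*a) = 5 - sqrt(2)*sqrt(a))
36*K(V) = 36*(5 - sqrt(2)*sqrt(5)) = 36*(5 - sqrt(10)) = 180 - 36*sqrt(10)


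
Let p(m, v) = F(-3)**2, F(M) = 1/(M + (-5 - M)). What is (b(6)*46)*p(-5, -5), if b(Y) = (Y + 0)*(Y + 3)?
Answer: 2484/25 ≈ 99.360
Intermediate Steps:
b(Y) = Y*(3 + Y)
F(M) = -1/5 (F(M) = 1/(-5) = -1/5)
p(m, v) = 1/25 (p(m, v) = (-1/5)**2 = 1/25)
(b(6)*46)*p(-5, -5) = ((6*(3 + 6))*46)*(1/25) = ((6*9)*46)*(1/25) = (54*46)*(1/25) = 2484*(1/25) = 2484/25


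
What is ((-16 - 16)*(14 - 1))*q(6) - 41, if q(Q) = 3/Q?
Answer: -249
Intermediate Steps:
((-16 - 16)*(14 - 1))*q(6) - 41 = ((-16 - 16)*(14 - 1))*(3/6) - 41 = (-32*13)*(3*(⅙)) - 41 = -416*½ - 41 = -208 - 41 = -249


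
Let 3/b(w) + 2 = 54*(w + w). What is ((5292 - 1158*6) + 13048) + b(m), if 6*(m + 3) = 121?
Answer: 21097987/1852 ≈ 11392.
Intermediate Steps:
m = 103/6 (m = -3 + (⅙)*121 = -3 + 121/6 = 103/6 ≈ 17.167)
b(w) = 3/(-2 + 108*w) (b(w) = 3/(-2 + 54*(w + w)) = 3/(-2 + 54*(2*w)) = 3/(-2 + 108*w))
((5292 - 1158*6) + 13048) + b(m) = ((5292 - 1158*6) + 13048) + 3/(2*(-1 + 54*(103/6))) = ((5292 - 1*6948) + 13048) + 3/(2*(-1 + 927)) = ((5292 - 6948) + 13048) + (3/2)/926 = (-1656 + 13048) + (3/2)*(1/926) = 11392 + 3/1852 = 21097987/1852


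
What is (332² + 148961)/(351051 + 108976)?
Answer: 259185/460027 ≈ 0.56341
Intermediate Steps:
(332² + 148961)/(351051 + 108976) = (110224 + 148961)/460027 = 259185*(1/460027) = 259185/460027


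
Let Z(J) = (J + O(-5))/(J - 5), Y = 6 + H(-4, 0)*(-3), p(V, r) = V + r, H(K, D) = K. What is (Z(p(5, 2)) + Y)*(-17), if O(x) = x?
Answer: -323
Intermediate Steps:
Y = 18 (Y = 6 - 4*(-3) = 6 + 12 = 18)
Z(J) = 1 (Z(J) = (J - 5)/(J - 5) = (-5 + J)/(-5 + J) = 1)
(Z(p(5, 2)) + Y)*(-17) = (1 + 18)*(-17) = 19*(-17) = -323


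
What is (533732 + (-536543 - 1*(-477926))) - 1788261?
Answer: -1313146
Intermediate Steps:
(533732 + (-536543 - 1*(-477926))) - 1788261 = (533732 + (-536543 + 477926)) - 1788261 = (533732 - 58617) - 1788261 = 475115 - 1788261 = -1313146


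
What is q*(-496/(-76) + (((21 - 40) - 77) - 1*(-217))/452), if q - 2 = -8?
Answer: -175041/4294 ≈ -40.764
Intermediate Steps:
q = -6 (q = 2 - 8 = -6)
q*(-496/(-76) + (((21 - 40) - 77) - 1*(-217))/452) = -6*(-496/(-76) + (((21 - 40) - 77) - 1*(-217))/452) = -6*(-496*(-1/76) + ((-19 - 77) + 217)*(1/452)) = -6*(124/19 + (-96 + 217)*(1/452)) = -6*(124/19 + 121*(1/452)) = -6*(124/19 + 121/452) = -6*58347/8588 = -175041/4294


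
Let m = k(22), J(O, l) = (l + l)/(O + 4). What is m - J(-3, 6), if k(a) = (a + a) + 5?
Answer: 37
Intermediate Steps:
k(a) = 5 + 2*a (k(a) = 2*a + 5 = 5 + 2*a)
J(O, l) = 2*l/(4 + O) (J(O, l) = (2*l)/(4 + O) = 2*l/(4 + O))
m = 49 (m = 5 + 2*22 = 5 + 44 = 49)
m - J(-3, 6) = 49 - 2*6/(4 - 3) = 49 - 2*6/1 = 49 - 2*6 = 49 - 1*12 = 49 - 12 = 37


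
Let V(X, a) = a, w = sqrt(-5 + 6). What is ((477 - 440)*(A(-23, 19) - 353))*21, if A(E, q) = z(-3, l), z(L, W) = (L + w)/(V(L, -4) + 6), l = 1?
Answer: -275058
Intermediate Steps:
w = 1 (w = sqrt(1) = 1)
z(L, W) = 1/2 + L/2 (z(L, W) = (L + 1)/(-4 + 6) = (1 + L)/2 = (1 + L)*(1/2) = 1/2 + L/2)
A(E, q) = -1 (A(E, q) = 1/2 + (1/2)*(-3) = 1/2 - 3/2 = -1)
((477 - 440)*(A(-23, 19) - 353))*21 = ((477 - 440)*(-1 - 353))*21 = (37*(-354))*21 = -13098*21 = -275058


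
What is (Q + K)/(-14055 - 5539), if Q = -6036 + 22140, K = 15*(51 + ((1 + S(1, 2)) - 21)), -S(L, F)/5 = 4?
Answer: -16269/19594 ≈ -0.83031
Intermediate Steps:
S(L, F) = -20 (S(L, F) = -5*4 = -20)
K = 165 (K = 15*(51 + ((1 - 20) - 21)) = 15*(51 + (-19 - 21)) = 15*(51 - 40) = 15*11 = 165)
Q = 16104
(Q + K)/(-14055 - 5539) = (16104 + 165)/(-14055 - 5539) = 16269/(-19594) = 16269*(-1/19594) = -16269/19594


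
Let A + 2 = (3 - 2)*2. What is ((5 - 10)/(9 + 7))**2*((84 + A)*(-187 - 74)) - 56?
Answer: -140609/64 ≈ -2197.0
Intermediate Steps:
A = 0 (A = -2 + (3 - 2)*2 = -2 + 1*2 = -2 + 2 = 0)
((5 - 10)/(9 + 7))**2*((84 + A)*(-187 - 74)) - 56 = ((5 - 10)/(9 + 7))**2*((84 + 0)*(-187 - 74)) - 56 = (-5/16)**2*(84*(-261)) - 56 = (-5*1/16)**2*(-21924) - 56 = (-5/16)**2*(-21924) - 56 = (25/256)*(-21924) - 56 = -137025/64 - 56 = -140609/64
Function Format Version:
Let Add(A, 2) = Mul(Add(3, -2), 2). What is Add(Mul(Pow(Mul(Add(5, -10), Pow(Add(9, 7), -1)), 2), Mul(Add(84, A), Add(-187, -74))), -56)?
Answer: Rational(-140609, 64) ≈ -2197.0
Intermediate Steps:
A = 0 (A = Add(-2, Mul(Add(3, -2), 2)) = Add(-2, Mul(1, 2)) = Add(-2, 2) = 0)
Add(Mul(Pow(Mul(Add(5, -10), Pow(Add(9, 7), -1)), 2), Mul(Add(84, A), Add(-187, -74))), -56) = Add(Mul(Pow(Mul(Add(5, -10), Pow(Add(9, 7), -1)), 2), Mul(Add(84, 0), Add(-187, -74))), -56) = Add(Mul(Pow(Mul(-5, Pow(16, -1)), 2), Mul(84, -261)), -56) = Add(Mul(Pow(Mul(-5, Rational(1, 16)), 2), -21924), -56) = Add(Mul(Pow(Rational(-5, 16), 2), -21924), -56) = Add(Mul(Rational(25, 256), -21924), -56) = Add(Rational(-137025, 64), -56) = Rational(-140609, 64)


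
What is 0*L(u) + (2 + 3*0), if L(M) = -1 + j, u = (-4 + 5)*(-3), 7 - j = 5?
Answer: 2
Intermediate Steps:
j = 2 (j = 7 - 1*5 = 7 - 5 = 2)
u = -3 (u = 1*(-3) = -3)
L(M) = 1 (L(M) = -1 + 2 = 1)
0*L(u) + (2 + 3*0) = 0*1 + (2 + 3*0) = 0 + (2 + 0) = 0 + 2 = 2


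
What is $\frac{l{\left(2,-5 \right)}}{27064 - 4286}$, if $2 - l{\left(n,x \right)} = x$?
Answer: $\frac{1}{3254} \approx 0.00030731$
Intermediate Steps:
$l{\left(n,x \right)} = 2 - x$
$\frac{l{\left(2,-5 \right)}}{27064 - 4286} = \frac{2 - -5}{27064 - 4286} = \frac{2 + 5}{22778} = \frac{1}{22778} \cdot 7 = \frac{1}{3254}$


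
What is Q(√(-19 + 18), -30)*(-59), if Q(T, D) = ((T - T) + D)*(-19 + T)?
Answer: -33630 + 1770*I ≈ -33630.0 + 1770.0*I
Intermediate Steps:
Q(T, D) = D*(-19 + T) (Q(T, D) = (0 + D)*(-19 + T) = D*(-19 + T))
Q(√(-19 + 18), -30)*(-59) = -30*(-19 + √(-19 + 18))*(-59) = -30*(-19 + √(-1))*(-59) = -30*(-19 + I)*(-59) = (570 - 30*I)*(-59) = -33630 + 1770*I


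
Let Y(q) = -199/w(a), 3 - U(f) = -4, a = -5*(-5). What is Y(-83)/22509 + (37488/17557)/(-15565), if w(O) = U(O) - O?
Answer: 3562995749/10065502366110 ≈ 0.00035398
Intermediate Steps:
a = 25
U(f) = 7 (U(f) = 3 - 1*(-4) = 3 + 4 = 7)
w(O) = 7 - O
Y(q) = 199/18 (Y(q) = -199/(7 - 1*25) = -199/(7 - 25) = -199/(-18) = -199*(-1/18) = 199/18)
Y(-83)/22509 + (37488/17557)/(-15565) = (199/18)/22509 + (37488/17557)/(-15565) = (199/18)*(1/22509) + (37488*(1/17557))*(-1/15565) = 199/405162 + (37488/17557)*(-1/15565) = 199/405162 - 3408/24843155 = 3562995749/10065502366110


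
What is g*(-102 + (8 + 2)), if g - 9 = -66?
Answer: 5244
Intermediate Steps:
g = -57 (g = 9 - 66 = -57)
g*(-102 + (8 + 2)) = -57*(-102 + (8 + 2)) = -57*(-102 + 10) = -57*(-92) = 5244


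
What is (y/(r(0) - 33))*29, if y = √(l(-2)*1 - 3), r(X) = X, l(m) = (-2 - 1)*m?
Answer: -29*√3/33 ≈ -1.5221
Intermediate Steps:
l(m) = -3*m
y = √3 (y = √(-3*(-2)*1 - 3) = √(6*1 - 3) = √(6 - 3) = √3 ≈ 1.7320)
(y/(r(0) - 33))*29 = (√3/(0 - 33))*29 = (√3/(-33))*29 = (√3*(-1/33))*29 = -√3/33*29 = -29*√3/33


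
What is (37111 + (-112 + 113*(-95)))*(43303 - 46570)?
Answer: -85804488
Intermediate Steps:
(37111 + (-112 + 113*(-95)))*(43303 - 46570) = (37111 + (-112 - 10735))*(-3267) = (37111 - 10847)*(-3267) = 26264*(-3267) = -85804488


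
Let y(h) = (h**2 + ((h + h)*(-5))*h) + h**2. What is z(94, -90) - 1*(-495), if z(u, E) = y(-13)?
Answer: -857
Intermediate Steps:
y(h) = -8*h**2 (y(h) = (h**2 + ((2*h)*(-5))*h) + h**2 = (h**2 + (-10*h)*h) + h**2 = (h**2 - 10*h**2) + h**2 = -9*h**2 + h**2 = -8*h**2)
z(u, E) = -1352 (z(u, E) = -8*(-13)**2 = -8*169 = -1352)
z(94, -90) - 1*(-495) = -1352 - 1*(-495) = -1352 + 495 = -857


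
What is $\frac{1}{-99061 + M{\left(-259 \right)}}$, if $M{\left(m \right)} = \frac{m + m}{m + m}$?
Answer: $- \frac{1}{99060} \approx -1.0095 \cdot 10^{-5}$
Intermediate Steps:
$M{\left(m \right)} = 1$ ($M{\left(m \right)} = \frac{2 m}{2 m} = 2 m \frac{1}{2 m} = 1$)
$\frac{1}{-99061 + M{\left(-259 \right)}} = \frac{1}{-99061 + 1} = \frac{1}{-99060} = - \frac{1}{99060}$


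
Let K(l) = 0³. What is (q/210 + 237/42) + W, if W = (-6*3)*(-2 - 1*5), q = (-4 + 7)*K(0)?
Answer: 1843/14 ≈ 131.64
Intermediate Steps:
K(l) = 0
q = 0 (q = (-4 + 7)*0 = 3*0 = 0)
W = 126 (W = -18*(-2 - 5) = -18*(-7) = 126)
(q/210 + 237/42) + W = (0/210 + 237/42) + 126 = (0*(1/210) + 237*(1/42)) + 126 = (0 + 79/14) + 126 = 79/14 + 126 = 1843/14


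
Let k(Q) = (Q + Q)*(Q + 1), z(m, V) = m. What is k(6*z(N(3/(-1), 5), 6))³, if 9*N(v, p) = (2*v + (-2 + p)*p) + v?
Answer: 64000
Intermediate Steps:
N(v, p) = v/3 + p*(-2 + p)/9 (N(v, p) = ((2*v + (-2 + p)*p) + v)/9 = ((2*v + p*(-2 + p)) + v)/9 = (3*v + p*(-2 + p))/9 = v/3 + p*(-2 + p)/9)
k(Q) = 2*Q*(1 + Q) (k(Q) = (2*Q)*(1 + Q) = 2*Q*(1 + Q))
k(6*z(N(3/(-1), 5), 6))³ = (2*(6*(-2/9*5 + (3/(-1))/3 + (⅑)*5²))*(1 + 6*(-2/9*5 + (3/(-1))/3 + (⅑)*5²)))³ = (2*(6*(-10/9 + (3*(-1))/3 + (⅑)*25))*(1 + 6*(-10/9 + (3*(-1))/3 + (⅑)*25)))³ = (2*(6*(-10/9 + (⅓)*(-3) + 25/9))*(1 + 6*(-10/9 + (⅓)*(-3) + 25/9)))³ = (2*(6*(-10/9 - 1 + 25/9))*(1 + 6*(-10/9 - 1 + 25/9)))³ = (2*(6*(⅔))*(1 + 6*(⅔)))³ = (2*4*(1 + 4))³ = (2*4*5)³ = 40³ = 64000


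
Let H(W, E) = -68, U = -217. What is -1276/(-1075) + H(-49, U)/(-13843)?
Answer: 17736768/14881225 ≈ 1.1919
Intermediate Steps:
-1276/(-1075) + H(-49, U)/(-13843) = -1276/(-1075) - 68/(-13843) = -1276*(-1/1075) - 68*(-1/13843) = 1276/1075 + 68/13843 = 17736768/14881225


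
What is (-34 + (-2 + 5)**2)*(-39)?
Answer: 975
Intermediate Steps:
(-34 + (-2 + 5)**2)*(-39) = (-34 + 3**2)*(-39) = (-34 + 9)*(-39) = -25*(-39) = 975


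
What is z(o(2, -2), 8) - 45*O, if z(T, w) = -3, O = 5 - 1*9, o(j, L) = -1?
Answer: 177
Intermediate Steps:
O = -4 (O = 5 - 9 = -4)
z(o(2, -2), 8) - 45*O = -3 - 45*(-4) = -3 + 180 = 177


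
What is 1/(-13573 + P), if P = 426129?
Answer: 1/412556 ≈ 2.4239e-6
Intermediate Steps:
1/(-13573 + P) = 1/(-13573 + 426129) = 1/412556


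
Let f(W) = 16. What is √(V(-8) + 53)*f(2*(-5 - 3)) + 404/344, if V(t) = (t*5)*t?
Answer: 101/86 + 16*√373 ≈ 310.19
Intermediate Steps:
V(t) = 5*t² (V(t) = (5*t)*t = 5*t²)
√(V(-8) + 53)*f(2*(-5 - 3)) + 404/344 = √(5*(-8)² + 53)*16 + 404/344 = √(5*64 + 53)*16 + 404*(1/344) = √(320 + 53)*16 + 101/86 = √373*16 + 101/86 = 16*√373 + 101/86 = 101/86 + 16*√373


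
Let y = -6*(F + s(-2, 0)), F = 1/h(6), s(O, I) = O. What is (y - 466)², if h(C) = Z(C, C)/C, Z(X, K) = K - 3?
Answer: 217156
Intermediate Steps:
Z(X, K) = -3 + K
h(C) = (-3 + C)/C
F = 2 (F = 1/((-3 + 6)/6) = 1/((⅙)*3) = 1/(½) = 2)
y = 0 (y = -6*(2 - 2) = -6*0 = 0)
(y - 466)² = (0 - 466)² = (-466)² = 217156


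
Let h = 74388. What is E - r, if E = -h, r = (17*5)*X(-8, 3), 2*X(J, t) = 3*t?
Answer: -149541/2 ≈ -74771.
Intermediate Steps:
X(J, t) = 3*t/2 (X(J, t) = (3*t)/2 = 3*t/2)
r = 765/2 (r = (17*5)*((3/2)*3) = 85*(9/2) = 765/2 ≈ 382.50)
E = -74388 (E = -1*74388 = -74388)
E - r = -74388 - 1*765/2 = -74388 - 765/2 = -149541/2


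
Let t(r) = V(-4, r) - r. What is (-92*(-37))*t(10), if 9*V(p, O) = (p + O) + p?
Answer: -299552/9 ≈ -33284.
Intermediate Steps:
V(p, O) = O/9 + 2*p/9 (V(p, O) = ((p + O) + p)/9 = ((O + p) + p)/9 = (O + 2*p)/9 = O/9 + 2*p/9)
t(r) = -8/9 - 8*r/9 (t(r) = (r/9 + (2/9)*(-4)) - r = (r/9 - 8/9) - r = (-8/9 + r/9) - r = -8/9 - 8*r/9)
(-92*(-37))*t(10) = (-92*(-37))*(-8/9 - 8/9*10) = 3404*(-8/9 - 80/9) = 3404*(-88/9) = -299552/9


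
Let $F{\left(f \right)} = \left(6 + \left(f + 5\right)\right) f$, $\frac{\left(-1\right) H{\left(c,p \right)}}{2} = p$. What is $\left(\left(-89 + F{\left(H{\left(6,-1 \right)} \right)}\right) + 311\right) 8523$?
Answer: $2113704$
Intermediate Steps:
$H{\left(c,p \right)} = - 2 p$
$F{\left(f \right)} = f \left(11 + f\right)$ ($F{\left(f \right)} = \left(6 + \left(5 + f\right)\right) f = \left(11 + f\right) f = f \left(11 + f\right)$)
$\left(\left(-89 + F{\left(H{\left(6,-1 \right)} \right)}\right) + 311\right) 8523 = \left(\left(-89 + \left(-2\right) \left(-1\right) \left(11 - -2\right)\right) + 311\right) 8523 = \left(\left(-89 + 2 \left(11 + 2\right)\right) + 311\right) 8523 = \left(\left(-89 + 2 \cdot 13\right) + 311\right) 8523 = \left(\left(-89 + 26\right) + 311\right) 8523 = \left(-63 + 311\right) 8523 = 248 \cdot 8523 = 2113704$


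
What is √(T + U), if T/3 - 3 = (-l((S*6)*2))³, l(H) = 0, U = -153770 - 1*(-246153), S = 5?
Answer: 2*√23098 ≈ 303.96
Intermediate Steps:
U = 92383 (U = -153770 + 246153 = 92383)
T = 9 (T = 9 + 3*(-1*0)³ = 9 + 3*0³ = 9 + 3*0 = 9 + 0 = 9)
√(T + U) = √(9 + 92383) = √92392 = 2*√23098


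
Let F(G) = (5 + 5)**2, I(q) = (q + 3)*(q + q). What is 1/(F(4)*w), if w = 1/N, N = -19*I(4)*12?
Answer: -3192/25 ≈ -127.68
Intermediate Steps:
I(q) = 2*q*(3 + q) (I(q) = (3 + q)*(2*q) = 2*q*(3 + q))
N = -12768 (N = -38*4*(3 + 4)*12 = -38*4*7*12 = -19*56*12 = -1064*12 = -12768)
F(G) = 100 (F(G) = 10**2 = 100)
w = -1/12768 (w = 1/(-12768) = -1/12768 ≈ -7.8321e-5)
1/(F(4)*w) = 1/(100*(-1/12768)) = 1/(-25/3192) = -3192/25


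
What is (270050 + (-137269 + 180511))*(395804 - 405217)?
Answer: -2949017596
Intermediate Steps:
(270050 + (-137269 + 180511))*(395804 - 405217) = (270050 + 43242)*(-9413) = 313292*(-9413) = -2949017596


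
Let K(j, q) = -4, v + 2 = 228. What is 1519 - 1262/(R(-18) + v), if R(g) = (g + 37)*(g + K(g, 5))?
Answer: 146455/96 ≈ 1525.6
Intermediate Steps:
v = 226 (v = -2 + 228 = 226)
R(g) = (-4 + g)*(37 + g) (R(g) = (g + 37)*(g - 4) = (37 + g)*(-4 + g) = (-4 + g)*(37 + g))
1519 - 1262/(R(-18) + v) = 1519 - 1262/((-148 + (-18)² + 33*(-18)) + 226) = 1519 - 1262/((-148 + 324 - 594) + 226) = 1519 - 1262/(-418 + 226) = 1519 - 1262/(-192) = 1519 - 1/192*(-1262) = 1519 + 631/96 = 146455/96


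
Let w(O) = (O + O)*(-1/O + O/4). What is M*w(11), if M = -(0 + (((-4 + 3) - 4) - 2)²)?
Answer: -5733/2 ≈ -2866.5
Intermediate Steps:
w(O) = 2*O*(-1/O + O/4) (w(O) = (2*O)*(-1/O + O*(¼)) = (2*O)*(-1/O + O/4) = 2*O*(-1/O + O/4))
M = -49 (M = -(0 + ((-1 - 4) - 2)²) = -(0 + (-5 - 2)²) = -(0 + (-7)²) = -(0 + 49) = -1*49 = -49)
M*w(11) = -49*(-2 + (½)*11²) = -49*(-2 + (½)*121) = -49*(-2 + 121/2) = -49*117/2 = -5733/2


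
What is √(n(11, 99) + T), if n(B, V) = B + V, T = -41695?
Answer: I*√41585 ≈ 203.92*I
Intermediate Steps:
√(n(11, 99) + T) = √((11 + 99) - 41695) = √(110 - 41695) = √(-41585) = I*√41585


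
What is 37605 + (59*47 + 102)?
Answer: 40480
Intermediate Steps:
37605 + (59*47 + 102) = 37605 + (2773 + 102) = 37605 + 2875 = 40480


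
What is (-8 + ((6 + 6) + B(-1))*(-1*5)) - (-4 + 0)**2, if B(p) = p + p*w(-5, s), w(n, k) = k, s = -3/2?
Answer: -173/2 ≈ -86.500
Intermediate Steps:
s = -3/2 (s = -3*1/2 = -3/2 ≈ -1.5000)
B(p) = -p/2 (B(p) = p + p*(-3/2) = p - 3*p/2 = -p/2)
(-8 + ((6 + 6) + B(-1))*(-1*5)) - (-4 + 0)**2 = (-8 + ((6 + 6) - 1/2*(-1))*(-1*5)) - (-4 + 0)**2 = (-8 + (12 + 1/2)*(-5)) - 1*(-4)**2 = (-8 + (25/2)*(-5)) - 1*16 = (-8 - 125/2) - 16 = -141/2 - 16 = -173/2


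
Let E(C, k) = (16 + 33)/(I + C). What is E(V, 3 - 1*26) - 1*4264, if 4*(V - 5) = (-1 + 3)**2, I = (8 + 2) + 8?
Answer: -102287/24 ≈ -4262.0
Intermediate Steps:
I = 18 (I = 10 + 8 = 18)
V = 6 (V = 5 + (-1 + 3)**2/4 = 5 + (1/4)*2**2 = 5 + (1/4)*4 = 5 + 1 = 6)
E(C, k) = 49/(18 + C) (E(C, k) = (16 + 33)/(18 + C) = 49/(18 + C))
E(V, 3 - 1*26) - 1*4264 = 49/(18 + 6) - 1*4264 = 49/24 - 4264 = -102287/24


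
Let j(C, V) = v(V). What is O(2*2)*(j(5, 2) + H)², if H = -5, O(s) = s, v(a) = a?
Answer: 36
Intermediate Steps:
j(C, V) = V
O(2*2)*(j(5, 2) + H)² = (2*2)*(2 - 5)² = 4*(-3)² = 4*9 = 36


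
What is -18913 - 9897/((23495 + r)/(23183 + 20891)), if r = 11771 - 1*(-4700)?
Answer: -198679556/6661 ≈ -29827.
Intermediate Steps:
r = 16471 (r = 11771 + 4700 = 16471)
-18913 - 9897/((23495 + r)/(23183 + 20891)) = -18913 - 9897/((23495 + 16471)/(23183 + 20891)) = -18913 - 9897/(39966/44074) = -18913 - 9897/(39966*(1/44074)) = -18913 - 9897/19983/22037 = -18913 - 9897*22037/19983 = -18913 - 1*72700063/6661 = -18913 - 72700063/6661 = -198679556/6661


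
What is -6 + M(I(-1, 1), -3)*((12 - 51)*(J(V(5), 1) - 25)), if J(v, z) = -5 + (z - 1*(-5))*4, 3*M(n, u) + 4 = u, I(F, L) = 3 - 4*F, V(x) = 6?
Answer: -552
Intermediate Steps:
M(n, u) = -4/3 + u/3
J(v, z) = 15 + 4*z (J(v, z) = -5 + (z + 5)*4 = -5 + (5 + z)*4 = -5 + (20 + 4*z) = 15 + 4*z)
-6 + M(I(-1, 1), -3)*((12 - 51)*(J(V(5), 1) - 25)) = -6 + (-4/3 + (⅓)*(-3))*((12 - 51)*((15 + 4*1) - 25)) = -6 + (-4/3 - 1)*(-39*((15 + 4) - 25)) = -6 - (-91)*(19 - 25) = -6 - (-91)*(-6) = -6 - 7/3*234 = -6 - 546 = -552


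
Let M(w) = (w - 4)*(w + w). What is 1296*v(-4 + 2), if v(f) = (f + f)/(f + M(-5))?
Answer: -648/11 ≈ -58.909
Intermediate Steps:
M(w) = 2*w*(-4 + w) (M(w) = (-4 + w)*(2*w) = 2*w*(-4 + w))
v(f) = 2*f/(90 + f) (v(f) = (f + f)/(f + 2*(-5)*(-4 - 5)) = (2*f)/(f + 2*(-5)*(-9)) = (2*f)/(f + 90) = (2*f)/(90 + f) = 2*f/(90 + f))
1296*v(-4 + 2) = 1296*(2*(-4 + 2)/(90 + (-4 + 2))) = 1296*(2*(-2)/(90 - 2)) = 1296*(2*(-2)/88) = 1296*(2*(-2)*(1/88)) = 1296*(-1/22) = -648/11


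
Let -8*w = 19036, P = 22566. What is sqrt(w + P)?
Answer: sqrt(80746)/2 ≈ 142.08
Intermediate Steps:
w = -4759/2 (w = -1/8*19036 = -4759/2 ≈ -2379.5)
sqrt(w + P) = sqrt(-4759/2 + 22566) = sqrt(40373/2) = sqrt(80746)/2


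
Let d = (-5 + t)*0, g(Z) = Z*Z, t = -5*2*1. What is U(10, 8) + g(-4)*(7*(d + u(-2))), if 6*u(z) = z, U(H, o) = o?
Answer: -88/3 ≈ -29.333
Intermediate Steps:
t = -10 (t = -10*1 = -10)
g(Z) = Z²
d = 0 (d = (-5 - 10)*0 = -15*0 = 0)
u(z) = z/6
U(10, 8) + g(-4)*(7*(d + u(-2))) = 8 + (-4)²*(7*(0 + (⅙)*(-2))) = 8 + 16*(7*(0 - ⅓)) = 8 + 16*(7*(-⅓)) = 8 + 16*(-7/3) = 8 - 112/3 = -88/3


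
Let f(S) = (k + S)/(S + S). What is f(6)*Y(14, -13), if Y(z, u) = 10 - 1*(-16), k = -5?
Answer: 13/6 ≈ 2.1667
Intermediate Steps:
f(S) = (-5 + S)/(2*S) (f(S) = (-5 + S)/(S + S) = (-5 + S)/((2*S)) = (-5 + S)*(1/(2*S)) = (-5 + S)/(2*S))
Y(z, u) = 26 (Y(z, u) = 10 + 16 = 26)
f(6)*Y(14, -13) = ((½)*(-5 + 6)/6)*26 = ((½)*(⅙)*1)*26 = (1/12)*26 = 13/6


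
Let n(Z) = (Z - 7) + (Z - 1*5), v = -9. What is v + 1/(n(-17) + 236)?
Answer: -1709/190 ≈ -8.9947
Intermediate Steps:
n(Z) = -12 + 2*Z (n(Z) = (-7 + Z) + (Z - 5) = (-7 + Z) + (-5 + Z) = -12 + 2*Z)
v + 1/(n(-17) + 236) = -9 + 1/((-12 + 2*(-17)) + 236) = -9 + 1/((-12 - 34) + 236) = -9 + 1/(-46 + 236) = -9 + 1/190 = -1709/190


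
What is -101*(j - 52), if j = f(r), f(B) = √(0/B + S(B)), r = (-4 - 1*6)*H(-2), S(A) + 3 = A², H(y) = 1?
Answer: 5252 - 101*√97 ≈ 4257.3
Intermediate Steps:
S(A) = -3 + A²
r = -10 (r = (-4 - 1*6)*1 = (-4 - 6)*1 = -10*1 = -10)
f(B) = √(-3 + B²) (f(B) = √(0/B + (-3 + B²)) = √(0 + (-3 + B²)) = √(-3 + B²))
j = √97 (j = √(-3 + (-10)²) = √(-3 + 100) = √97 ≈ 9.8489)
-101*(j - 52) = -101*(√97 - 52) = -101*(-52 + √97) = 5252 - 101*√97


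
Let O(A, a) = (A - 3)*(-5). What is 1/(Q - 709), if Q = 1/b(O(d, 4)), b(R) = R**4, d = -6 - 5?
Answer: -24010000/17023089999 ≈ -0.0014104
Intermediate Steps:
d = -11
O(A, a) = 15 - 5*A (O(A, a) = (-3 + A)*(-5) = 15 - 5*A)
Q = 1/24010000 (Q = 1/((15 - 5*(-11))**4) = 1/((15 + 55)**4) = 1/(70**4) = 1/24010000 ≈ 4.1649e-8)
1/(Q - 709) = 1/(1/24010000 - 709) = 1/(-17023089999/24010000) = -24010000/17023089999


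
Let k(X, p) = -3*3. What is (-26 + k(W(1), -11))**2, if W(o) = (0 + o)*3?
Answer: 1225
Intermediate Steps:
W(o) = 3*o (W(o) = o*3 = 3*o)
k(X, p) = -9
(-26 + k(W(1), -11))**2 = (-26 - 9)**2 = (-35)**2 = 1225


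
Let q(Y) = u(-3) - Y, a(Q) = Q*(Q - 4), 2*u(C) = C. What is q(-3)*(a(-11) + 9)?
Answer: 261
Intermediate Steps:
u(C) = C/2
a(Q) = Q*(-4 + Q)
q(Y) = -3/2 - Y (q(Y) = (1/2)*(-3) - Y = -3/2 - Y)
q(-3)*(a(-11) + 9) = (-3/2 - 1*(-3))*(-11*(-4 - 11) + 9) = (-3/2 + 3)*(-11*(-15) + 9) = 3*(165 + 9)/2 = (3/2)*174 = 261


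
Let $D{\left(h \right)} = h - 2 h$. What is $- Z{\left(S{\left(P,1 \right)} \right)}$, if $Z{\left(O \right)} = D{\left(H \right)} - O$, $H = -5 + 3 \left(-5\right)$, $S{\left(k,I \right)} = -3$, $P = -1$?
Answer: $-23$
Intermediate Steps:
$H = -20$ ($H = -5 - 15 = -20$)
$D{\left(h \right)} = - h$
$Z{\left(O \right)} = 20 - O$ ($Z{\left(O \right)} = \left(-1\right) \left(-20\right) - O = 20 - O$)
$- Z{\left(S{\left(P,1 \right)} \right)} = - (20 - -3) = - (20 + 3) = \left(-1\right) 23 = -23$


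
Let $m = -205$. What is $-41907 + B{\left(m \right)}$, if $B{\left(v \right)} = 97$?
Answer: $-41810$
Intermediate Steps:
$-41907 + B{\left(m \right)} = -41907 + 97 = -41810$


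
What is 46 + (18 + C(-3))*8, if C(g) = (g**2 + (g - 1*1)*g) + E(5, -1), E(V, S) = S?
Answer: 350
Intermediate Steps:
C(g) = -1 + g**2 + g*(-1 + g) (C(g) = (g**2 + (g - 1*1)*g) - 1 = (g**2 + (g - 1)*g) - 1 = (g**2 + (-1 + g)*g) - 1 = (g**2 + g*(-1 + g)) - 1 = -1 + g**2 + g*(-1 + g))
46 + (18 + C(-3))*8 = 46 + (18 + (-1 - 1*(-3) + 2*(-3)**2))*8 = 46 + (18 + (-1 + 3 + 2*9))*8 = 46 + (18 + (-1 + 3 + 18))*8 = 46 + (18 + 20)*8 = 46 + 38*8 = 46 + 304 = 350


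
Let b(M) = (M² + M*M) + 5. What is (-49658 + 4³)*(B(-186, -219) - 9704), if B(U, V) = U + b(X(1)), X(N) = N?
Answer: 490137502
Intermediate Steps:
b(M) = 5 + 2*M² (b(M) = (M² + M²) + 5 = 2*M² + 5 = 5 + 2*M²)
B(U, V) = 7 + U (B(U, V) = U + (5 + 2*1²) = U + (5 + 2*1) = U + (5 + 2) = U + 7 = 7 + U)
(-49658 + 4³)*(B(-186, -219) - 9704) = (-49658 + 4³)*((7 - 186) - 9704) = (-49658 + 64)*(-179 - 9704) = -49594*(-9883) = 490137502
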